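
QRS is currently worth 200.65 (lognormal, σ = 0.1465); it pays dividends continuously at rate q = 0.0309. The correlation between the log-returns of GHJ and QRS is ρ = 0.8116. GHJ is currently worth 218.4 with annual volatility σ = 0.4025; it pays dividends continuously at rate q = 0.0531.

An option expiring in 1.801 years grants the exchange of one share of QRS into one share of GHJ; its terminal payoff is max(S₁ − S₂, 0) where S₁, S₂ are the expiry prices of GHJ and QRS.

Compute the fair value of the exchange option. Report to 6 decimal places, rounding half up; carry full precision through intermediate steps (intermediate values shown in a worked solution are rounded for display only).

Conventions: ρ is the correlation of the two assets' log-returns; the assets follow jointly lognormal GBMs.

exchange price = 35.125774

σ_eff = √(σ₁² + σ₂² − 2ρσ₁σ₂) = √(0.4025² + 0.1465² − 2·0.8116·0.4025·0.1465) = 0.296234
d₁ = (ln(S₁/S₂) + (q₂ − q₁ + σ_eff²/2)T) / (σ_eff√T) = (ln(218.4/200.65) + (0.0309 − 0.0531 + 0.043877)·1.801) / 0.397550 = 0.311425
d₂ = d₁ − σ_eff√T = 0.311425 − 0.397550 = -0.086125
N(d₁) = 0.622261,  N(d₂) = 0.465684
V = S₁·e^{−q₁T}·N(d₁) − S₂·e^{−q₂T}·N(d₂) = 123.507233 − 88.381459 = 35.125774
Key observation: no risk-free rate is needed — with the second asset as numeraire the exchange option is a call on the ratio S₁/S₂, and r cancels out of the value.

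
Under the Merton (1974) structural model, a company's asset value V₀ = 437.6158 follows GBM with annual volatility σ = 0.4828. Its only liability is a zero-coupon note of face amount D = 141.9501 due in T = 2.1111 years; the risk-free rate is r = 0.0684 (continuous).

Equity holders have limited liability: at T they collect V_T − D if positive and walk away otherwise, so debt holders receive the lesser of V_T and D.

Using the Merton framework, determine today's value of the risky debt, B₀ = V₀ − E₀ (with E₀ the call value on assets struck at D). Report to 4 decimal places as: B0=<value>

Work the structural quantities from V₀ = 437.6158 against face 141.9501:
d₁ = [ln(V₀/D) + (r + σ²/2)T] / (σ√T)
   = [ln(437.6158/141.9501) + (0.0684 + 0.5·0.4828²)·2.1111] / (0.4828·√2.1111)
   = [1.125866 + 0.390444] / 0.701490 = 2.161554
d₂ = d₁ − σ√T = 2.161554 − 0.701490 = 1.460064
N(d₁) = 0.984674,  N(d₂) = 0.927864,  e^(−rT) = 0.865542
E₀ = V₀·N(d₁) − D·e^(−rT)·N(d₂)
   = 437.6158·0.984674 − 141.9501·0.865542·0.927864 = 316.907922
B₀ = V₀ − E₀ = 437.6158 − 316.907922 = 120.707878

B0=120.7079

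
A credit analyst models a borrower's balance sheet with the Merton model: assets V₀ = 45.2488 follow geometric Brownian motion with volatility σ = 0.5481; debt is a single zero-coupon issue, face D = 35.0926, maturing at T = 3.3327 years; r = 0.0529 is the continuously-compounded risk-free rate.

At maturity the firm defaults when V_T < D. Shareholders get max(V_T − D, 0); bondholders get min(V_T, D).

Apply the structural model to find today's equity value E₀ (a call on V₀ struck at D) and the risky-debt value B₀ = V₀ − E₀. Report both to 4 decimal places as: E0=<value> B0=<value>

Apply the equity-as-call identities (strike 35.0926, horizon 3.3327 years):
d₁ = [ln(V₀/D) + (r + σ²/2)T] / (σ√T)
   = [ln(45.2488/35.0926) + (0.0529 + 0.5·0.5481²)·3.3327] / (0.5481·√3.3327)
   = [0.254186 + 0.676894] / 1.000594 = 0.930527
d₂ = d₁ − σ√T = 0.930527 − 1.000594 = -0.070067
N(d₁) = 0.823951,  N(d₂) = 0.472070,  e^(−rT) = 0.838367
E₀ = V₀·N(d₁) − D·e^(−rT)·N(d₂)
   = 45.2488·0.823951 − 35.0926·0.838367·0.472070 = 23.394265
B₀ = V₀ − E₀ = 45.2488 − 23.394265 = 21.854535

E0=23.3943 B0=21.8545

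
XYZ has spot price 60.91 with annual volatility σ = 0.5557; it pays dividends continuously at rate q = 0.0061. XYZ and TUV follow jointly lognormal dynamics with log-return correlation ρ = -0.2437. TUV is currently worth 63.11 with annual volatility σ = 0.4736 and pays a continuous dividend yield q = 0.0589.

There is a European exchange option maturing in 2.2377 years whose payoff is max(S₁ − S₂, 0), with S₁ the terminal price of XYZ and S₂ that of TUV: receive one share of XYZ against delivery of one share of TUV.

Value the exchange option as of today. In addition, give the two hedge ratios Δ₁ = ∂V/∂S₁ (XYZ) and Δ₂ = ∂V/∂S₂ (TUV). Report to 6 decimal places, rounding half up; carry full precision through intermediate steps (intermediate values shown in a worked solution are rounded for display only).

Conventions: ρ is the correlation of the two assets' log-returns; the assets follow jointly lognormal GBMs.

σ_eff = √(σ₁² + σ₂² − 2ρσ₁σ₂) = √(0.5557² + 0.4736² − 2·-0.2437·0.5557·0.4736) = 0.813249
d₁ = (ln(S₁/S₂) + (q₂ − q₁ + σ_eff²/2)T) / (σ_eff√T) = (ln(60.91/63.11) + (0.0589 − 0.0061 + 0.330687)·2.2377) / 1.216534 = 0.676221
d₂ = d₁ − σ_eff√T = 0.676221 − 1.216534 = -0.540313
N(d₁) = 0.750550,  N(d₂) = 0.294491
V = S₁·e^{−q₁T}·N(d₁) − S₂·e^{−q₂T}·N(d₂) = 45.096212 − 16.290317 = 28.805895
Key observation: r never enters — measured in units of TUV, the claim is a call on S₁/S₂ struck at 1, so only the dividend yields and σ_eff matter.
Δ₁ = e^{−q₁T}·N(d₁) = 0.740375;  Δ₂ = −e^{−q₂T}·N(d₂) = -0.258126

exchange price = 28.805895
Δ1 = 0.740375
Δ2 = -0.258126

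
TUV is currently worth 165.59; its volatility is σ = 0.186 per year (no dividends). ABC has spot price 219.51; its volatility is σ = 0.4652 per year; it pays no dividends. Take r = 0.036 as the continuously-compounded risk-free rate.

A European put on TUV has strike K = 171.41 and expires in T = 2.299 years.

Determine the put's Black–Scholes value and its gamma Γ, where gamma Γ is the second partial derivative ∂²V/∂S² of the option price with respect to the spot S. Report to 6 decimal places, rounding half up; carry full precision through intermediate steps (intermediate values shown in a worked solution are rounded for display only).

price = 14.496849
Γ = 0.008137

σ√T = 0.186·√2.299 = 0.282022
d₁ = (ln(S/K) + (r+σ²/2)T) / (σ√T) = (ln(165.59/171.41) + (0.036+0.186²/2)·2.299) / 0.282022 = (-0.034543 + 0.122532) / 0.282022 = 0.311992
d₂ = d₁ − σ√T = 0.311992 − 0.282022 = 0.029971
e^{−rT} = 0.920568
N(−d₁) = 0.377523,  N(−d₂) = 0.488045
Put price V = K·e^{−rT}·N(−d₂) − S·N(−d₁) = 77.010907 − 62.514058 = 14.496849
φ(d₁) = (1/√(2π))·e^{−d₁²/2} = 0.379991
Γ = φ(d₁) / (S·σ·√T) = 0.008137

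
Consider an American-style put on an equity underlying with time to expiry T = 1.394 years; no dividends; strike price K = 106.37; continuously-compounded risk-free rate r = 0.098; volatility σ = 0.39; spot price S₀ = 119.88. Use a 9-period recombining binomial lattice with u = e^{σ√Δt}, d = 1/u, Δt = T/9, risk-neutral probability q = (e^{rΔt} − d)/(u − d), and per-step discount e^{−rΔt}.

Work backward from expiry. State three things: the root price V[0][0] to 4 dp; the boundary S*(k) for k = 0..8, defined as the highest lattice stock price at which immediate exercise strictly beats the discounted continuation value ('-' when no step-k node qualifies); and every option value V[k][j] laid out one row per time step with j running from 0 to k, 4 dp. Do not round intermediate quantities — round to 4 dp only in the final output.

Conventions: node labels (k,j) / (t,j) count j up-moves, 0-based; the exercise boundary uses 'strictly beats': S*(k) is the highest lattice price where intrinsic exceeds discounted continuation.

Δt=0.15489, u=1.16589, d=0.85771, q=0.51133, disc=e^(-rΔt)=0.98494
k=9 terminal: V=max(K-S,0) → 76.2527 65.4314 50.7217 30.7268 3.5476 0.0000 0.0000 0.0000 0.0000 0.0000
k=8: j=0 S=35.1135 intr=71.2565 cont=69.6541 V=71.2565[EX]; j=1 S=47.7301 intr=58.6399 cont=57.0375 V=58.6399[EX]; j=2 S=64.8800 intr=41.4900 cont=39.8876 V=41.4900[EX]; j=3 S=88.1919 intr=18.1781 cont=16.5757 V=18.1781[EX]; j=4 S=119.8800 intr=0.0000 cont=1.7075 V=1.7075[hold]; j=5 S=162.9539 intr=0.0000 cont=0.0000 V=0.0000[hold]; j=6 S=221.5047 intr=0.0000 cont=0.0000 V=0.0000[hold]; j=7 S=301.0932 intr=0.0000 cont=0.0000 V=0.0000[hold]; j=8 S=409.2786 intr=0.0000 cont=0.0000 V=0.0000[hold]  S*(8)=88.1919
k=7: j=0 S=40.9386 intr=65.4314 cont=63.8289 V=65.4314[EX]; j=1 S=55.6483 intr=50.7217 cont=49.1193 V=50.7217[EX]; j=2 S=75.6432 intr=30.7268 cont=29.1244 V=30.7268[EX]; j=3 S=102.8224 intr=3.5476 cont=9.6092 V=9.6092[hold]; j=4 S=139.7674 intr=0.0000 cont=0.8218 V=0.8218[hold]; j=5 S=189.9870 intr=0.0000 cont=0.0000 V=0.0000[hold]; j=6 S=258.2510 intr=0.0000 cont=0.0000 V=0.0000[hold]; j=7 S=351.0428 intr=0.0000 cont=0.0000 V=0.0000[hold]  S*(7)=75.6432
k=6: j=0 S=47.7301 intr=58.6399 cont=57.0375 V=58.6399[EX]; j=1 S=64.8800 intr=41.4900 cont=39.8876 V=41.4900[EX]; j=2 S=88.1919 intr=18.1781 cont=19.6285 V=19.6285[hold]; j=3 S=119.8800 intr=0.0000 cont=5.0388 V=5.0388[hold]; j=4 S=162.9539 intr=0.0000 cont=0.3955 V=0.3955[hold]; j=5 S=221.5047 intr=0.0000 cont=0.0000 V=0.0000[hold]; j=6 S=301.0932 intr=0.0000 cont=0.0000 V=0.0000[hold]  S*(6)=64.8800
k=5: j=0 S=55.6483 intr=50.7217 cont=49.1193 V=50.7217[EX]; j=1 S=75.6432 intr=30.7268 cont=29.8549 V=30.7268[EX]; j=2 S=102.8224 intr=3.5476 cont=11.9850 V=11.9850[hold]; j=3 S=139.7674 intr=0.0000 cont=2.6244 V=2.6244[hold]; j=4 S=189.9870 intr=0.0000 cont=0.1904 V=0.1904[hold]; j=5 S=258.2510 intr=0.0000 cont=0.0000 V=0.0000[hold]  S*(5)=75.6432
k=4: j=0 S=64.8800 intr=41.4900 cont=39.8876 V=41.4900[EX]; j=1 S=88.1919 intr=18.1781 cont=20.8250 V=20.8250[hold]; j=2 S=119.8800 intr=0.0000 cont=7.0902 V=7.0902[hold]; j=3 S=162.9539 intr=0.0000 cont=1.3590 V=1.3590[hold]; j=4 S=221.5047 intr=0.0000 cont=0.0916 V=0.0916[hold]  S*(4)=64.8800
k=3: j=0 S=75.6432 intr=30.7268 cont=30.4575 V=30.7268[EX]; j=1 S=102.8224 intr=3.5476 cont=13.5940 V=13.5940[hold]; j=2 S=139.7674 intr=0.0000 cont=4.0970 V=4.0970[hold]; j=3 S=189.9870 intr=0.0000 cont=0.7003 V=0.7003[hold]  S*(3)=75.6432
k=2: j=0 S=88.1919 intr=18.1781 cont=21.6354 V=21.6354[hold]; j=1 S=119.8800 intr=0.0000 cont=8.6063 V=8.6063[hold]; j=2 S=162.9539 intr=0.0000 cont=2.3246 V=2.3246[hold]  S*(2)=-
k=1: j=0 S=102.8224 intr=3.5476 cont=14.7476 V=14.7476[hold]; j=1 S=139.7674 intr=0.0000 cont=5.3130 V=5.3130[hold]  S*(1)=-
k=0: j=0 S=119.8800 intr=0.0000 cont=9.7739 V=9.7739[hold]  S*(0)=-

price = 9.7739
boundary = - - - 75.6432 64.8800 75.6432 64.8800 75.6432 88.1919
tree:
9.7739
14.7476 5.3130
21.6354 8.6063 2.3246
30.7268 13.5940 4.0970 0.7003
41.4900 20.8250 7.0902 1.3590 0.0916
50.7217 30.7268 11.9850 2.6244 0.1904 0.0000
58.6399 41.4900 19.6285 5.0388 0.3955 0.0000 0.0000
65.4314 50.7217 30.7268 9.6092 0.8218 0.0000 0.0000 0.0000
71.2565 58.6399 41.4900 18.1781 1.7075 0.0000 0.0000 0.0000 0.0000
76.2527 65.4314 50.7217 30.7268 3.5476 0.0000 0.0000 0.0000 0.0000 0.0000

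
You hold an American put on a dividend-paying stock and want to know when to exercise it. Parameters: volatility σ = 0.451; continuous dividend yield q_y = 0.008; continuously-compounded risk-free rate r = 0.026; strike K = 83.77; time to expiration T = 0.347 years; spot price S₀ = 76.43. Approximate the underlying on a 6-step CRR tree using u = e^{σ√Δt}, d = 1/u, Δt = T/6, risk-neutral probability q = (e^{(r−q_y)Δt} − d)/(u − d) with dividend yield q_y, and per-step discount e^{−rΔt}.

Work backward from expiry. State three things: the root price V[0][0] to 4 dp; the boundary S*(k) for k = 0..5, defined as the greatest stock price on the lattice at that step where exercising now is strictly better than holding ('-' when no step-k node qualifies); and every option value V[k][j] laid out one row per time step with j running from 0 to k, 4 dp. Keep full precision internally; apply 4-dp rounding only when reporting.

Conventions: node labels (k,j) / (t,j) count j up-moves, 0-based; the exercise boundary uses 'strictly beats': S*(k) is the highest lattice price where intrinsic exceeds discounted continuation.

Δt=0.05783, u=1.11456, d=0.89722, q=0.47770, disc=e^(-rΔt)=0.99850
k=6 terminal: V=max(K-S,0) → 43.9001 34.2419 22.2442 7.3400 0.0000 0.0000 0.0000
k=5: j=0 S=44.4373 intr=39.3327 cont=39.2273 V=39.3327[EX]; j=1 S=55.2019 intr=28.5681 cont=28.4677 V=28.5681[EX]; j=2 S=68.5742 intr=15.1958 cont=15.1017 V=15.1958[EX]; j=3 S=85.1858 intr=0.0000 cont=3.8279 V=3.8279[hold]; j=4 S=105.8214 intr=0.0000 cont=0.0000 V=0.0000[hold]; j=5 S=131.4558 intr=0.0000 cont=0.0000 V=0.0000[hold]  S*(5)=68.5742
k=4: j=0 S=49.5281 intr=34.2419 cont=34.1390 V=34.2419[EX]; j=1 S=61.5258 intr=22.2442 cont=22.1468 V=22.2442[EX]; j=2 S=76.4300 intr=7.3400 cont=9.7506 V=9.7506[hold]; j=3 S=94.9446 intr=0.0000 cont=1.9963 V=1.9963[hold]; j=4 S=117.9442 intr=0.0000 cont=0.0000 V=0.0000[hold]  S*(4)=61.5258
k=3: j=0 S=55.2019 intr=28.5681 cont=28.4677 V=28.5681[EX]; j=1 S=68.5742 intr=15.1958 cont=16.2515 V=16.2515[hold]; j=2 S=85.1858 intr=0.0000 cont=6.0373 V=6.0373[hold]; j=3 S=105.8214 intr=0.0000 cont=1.0411 V=1.0411[hold]  S*(3)=55.2019
k=2: j=0 S=61.5258 intr=22.2442 cont=22.6503 V=22.6503[hold]; j=1 S=76.4300 intr=7.3400 cont=11.3550 V=11.3550[hold]; j=2 S=94.9446 intr=0.0000 cont=3.6451 V=3.6451[hold]  S*(2)=-
k=1: j=0 S=68.5742 intr=15.1958 cont=17.2286 V=17.2286[hold]; j=1 S=85.1858 intr=0.0000 cont=7.6604 V=7.6604[hold]  S*(1)=-
k=0: j=0 S=76.4300 intr=7.3400 cont=12.6388 V=12.6388[hold]  S*(0)=-

price = 12.6388
boundary = - - - 55.2019 61.5258 68.5742
tree:
12.6388
17.2286 7.6604
22.6503 11.3550 3.6451
28.5681 16.2515 6.0373 1.0411
34.2419 22.2442 9.7506 1.9963 0.0000
39.3327 28.5681 15.1958 3.8279 0.0000 0.0000
43.9001 34.2419 22.2442 7.3400 0.0000 0.0000 0.0000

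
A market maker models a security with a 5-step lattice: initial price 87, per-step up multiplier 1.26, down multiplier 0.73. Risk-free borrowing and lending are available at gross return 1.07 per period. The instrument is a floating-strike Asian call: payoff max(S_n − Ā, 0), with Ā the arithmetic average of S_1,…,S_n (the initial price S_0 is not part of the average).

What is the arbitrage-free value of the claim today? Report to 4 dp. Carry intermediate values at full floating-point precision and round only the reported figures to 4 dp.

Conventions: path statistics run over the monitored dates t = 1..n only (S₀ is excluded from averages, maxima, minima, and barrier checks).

price = 15.3676

Risk-neutral up-probability p* = (R−d)/(u−d) = (1.07−0.73)/(1.26−0.73) = 0.6415; the claim prices as the p*-weighted sum of path payoffs discounted by R^5.
Enumerate all 2^5 = 32 price paths (U = up ×1.26, D = down ×0.73); each path with k up-moves has probability p*^k·(1−p*)^(5−k).
DDDDD: Ā=37.2918, payoff=0.0000, prob=0.005921
UDDDD: Ā=64.3667, payoff=0.0000, prob=0.010595
DUDDD: Ā=55.1447, payoff=0.0000, prob=0.010595
UUDDD: Ā=95.1812, payoff=0.0000, prob=0.018960
DDUDD: Ā=48.4126, payoff=0.0000, prob=0.010595
UDUDD: Ā=83.5615, payoff=0.0000, prob=0.018960
DUUDD: Ā=74.3395, payoff=0.0000, prob=0.018960
UUUDD: Ā=128.3120, payoff=0.0000, prob=0.033928
DDDUD: Ā=43.4982, payoff=0.0000, prob=0.010595
UDDUD: Ā=75.0791, payoff=0.0000, prob=0.018960
DUDUD: Ā=65.8571, payoff=0.0000, prob=0.018960
UUDUD: Ā=113.6711, payoff=0.0000, prob=0.033928
DDUUD: Ā=59.1250, payoff=0.0000, prob=0.018960
UDUUD: Ā=102.0514, payoff=0.0000, prob=0.033928
DUUUD: Ā=92.8294, payoff=0.0000, prob=0.033928
UUUUD: Ā=160.2261, payoff=0.0000, prob=0.060714
DDDDU: Ā=39.9107, payoff=0.0000, prob=0.010595
UDDDU: Ā=68.8869, payoff=0.0000, prob=0.018960
DUDDU: Ā=59.6649, payoff=0.0000, prob=0.018960
UUDDU: Ā=102.9833, payoff=0.0000, prob=0.033928
DDUDU: Ā=52.9329, payoff=0.7986, prob=0.018960
UDUDU: Ā=91.3636, payoff=1.3785, prob=0.033928
DUUDU: Ā=82.1416, payoff=10.6005, prob=0.033928
UUUDU: Ā=141.7786, payoff=18.2967, prob=0.060714
DDDUU: Ā=48.0185, payoff=5.7130, prob=0.018960
UDDUU: Ā=82.8812, payoff=9.8608, prob=0.033928
DUDUU: Ā=73.6592, payoff=19.0828, prob=0.033928
UUDUU: Ā=127.1378, payoff=32.9375, prob=0.060714
DDUUU: Ā=66.9271, payoff=25.8149, prob=0.033928
UDUUU: Ā=115.5180, payoff=44.5572, prob=0.060714
DUUUU: Ā=106.2960, payoff=53.7792, prob=0.060714
UUUUU: Ā=183.4699, payoff=92.8244, prob=0.108646
Price = Σ prob·payoff / R^5 = 21.553860 / 1.402552 = 15.3676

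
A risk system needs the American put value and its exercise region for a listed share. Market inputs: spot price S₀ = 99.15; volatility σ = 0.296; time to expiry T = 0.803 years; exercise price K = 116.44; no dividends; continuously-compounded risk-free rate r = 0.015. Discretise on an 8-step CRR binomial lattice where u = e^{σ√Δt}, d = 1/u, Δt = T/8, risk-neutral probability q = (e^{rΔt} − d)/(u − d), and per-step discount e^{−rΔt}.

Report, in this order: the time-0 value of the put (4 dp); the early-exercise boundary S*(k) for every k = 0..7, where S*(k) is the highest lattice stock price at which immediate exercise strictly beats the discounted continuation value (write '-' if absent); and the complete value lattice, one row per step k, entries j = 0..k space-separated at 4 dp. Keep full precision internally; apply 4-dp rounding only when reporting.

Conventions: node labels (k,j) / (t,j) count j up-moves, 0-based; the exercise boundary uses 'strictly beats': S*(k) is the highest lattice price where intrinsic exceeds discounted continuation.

price = 21.2079
boundary = - - - 74.8359 82.1935 74.8359 82.1935 90.2745
tree:
21.2079
27.4525 14.6322
34.3851 20.1645 8.7937
41.6041 26.8141 13.1549 4.1826
48.3031 34.2465 18.9924 6.9871 1.2128
54.4024 41.6041 26.2230 11.3612 2.3566 0.0000
59.9558 48.3031 34.2465 17.7710 4.5792 0.0000 0.0000
65.0120 54.4024 41.6041 26.1655 8.8980 0.0000 0.0000 0.0000
69.6156 59.9558 48.3031 34.2465 17.2900 0.0000 0.0000 0.0000 0.0000

Δt=0.10038, u=1.09832, d=0.91048, q=0.48459, disc=e^(-rΔt)=0.99850
k=8 terminal: V=max(K-S,0) → 69.6156 59.9558 48.3031 34.2465 17.2900 0.0000 0.0000 0.0000 0.0000
k=7: j=0 S=51.4280 intr=65.0120 cont=64.8368 V=65.0120[EX]; j=1 S=62.0376 intr=54.4024 cont=54.2273 V=54.4024[EX]; j=2 S=74.8359 intr=41.6041 cont=41.4289 V=41.6041[EX]; j=3 S=90.2745 intr=26.1655 cont=25.9903 V=26.1655[EX]; j=4 S=108.8981 intr=7.5419 cont=8.8980 V=8.8980[hold]; j=5 S=131.3637 intr=0.0000 cont=0.0000 V=0.0000[hold]; j=6 S=158.4640 intr=0.0000 cont=0.0000 V=0.0000[hold]; j=7 S=191.1551 intr=0.0000 cont=0.0000 V=0.0000[hold]  S*(7)=90.2745
k=6: j=0 S=56.4842 intr=59.9558 cont=59.7806 V=59.9558[EX]; j=1 S=68.1369 intr=48.3031 cont=48.1279 V=48.3031[EX]; j=2 S=82.1935 intr=34.2465 cont=34.0713 V=34.2465[EX]; j=3 S=99.1500 intr=17.2900 cont=17.7710 V=17.7710[hold]; j=4 S=119.6046 intr=0.0000 cont=4.5792 V=4.5792[hold]; j=5 S=144.2790 intr=0.0000 cont=0.0000 V=0.0000[hold]; j=6 S=174.0437 intr=0.0000 cont=0.0000 V=0.0000[hold]  S*(6)=82.1935
k=5: j=0 S=62.0376 intr=54.4024 cont=54.2273 V=54.4024[EX]; j=1 S=74.8359 intr=41.6041 cont=41.4289 V=41.6041[EX]; j=2 S=90.2745 intr=26.1655 cont=26.2230 V=26.2230[hold]; j=3 S=108.8981 intr=7.5419 cont=11.3612 V=11.3612[hold]; j=4 S=131.3637 intr=0.0000 cont=2.3566 V=2.3566[hold]; j=5 S=158.4640 intr=0.0000 cont=0.0000 V=0.0000[hold]  S*(5)=74.8359
k=4: j=0 S=68.1369 intr=48.3031 cont=48.1279 V=48.3031[EX]; j=1 S=82.1935 intr=34.2465 cont=34.0991 V=34.2465[EX]; j=2 S=99.1500 intr=17.2900 cont=18.9924 V=18.9924[hold]; j=3 S=119.6046 intr=0.0000 cont=6.9871 V=6.9871[hold]; j=4 S=144.2790 intr=0.0000 cont=1.2128 V=1.2128[hold]  S*(4)=82.1935
k=3: j=0 S=74.8359 intr=41.6041 cont=41.4289 V=41.6041[EX]; j=1 S=90.2745 intr=26.1655 cont=26.8141 V=26.8141[hold]; j=2 S=108.8981 intr=7.5419 cont=13.1549 V=13.1549[hold]; j=3 S=131.3637 intr=0.0000 cont=4.1826 V=4.1826[hold]  S*(3)=74.8359
k=2: j=0 S=82.1935 intr=34.2465 cont=34.3851 V=34.3851[hold]; j=1 S=99.1500 intr=17.2900 cont=20.1645 V=20.1645[hold]; j=2 S=119.6046 intr=0.0000 cont=8.7937 V=8.7937[hold]  S*(2)=-
k=1: j=0 S=90.2745 intr=26.1655 cont=27.4525 V=27.4525[hold]; j=1 S=108.8981 intr=7.5419 cont=14.6322 V=14.6322[hold]  S*(1)=-
k=0: j=0 S=99.1500 intr=17.2900 cont=21.2079 V=21.2079[hold]  S*(0)=-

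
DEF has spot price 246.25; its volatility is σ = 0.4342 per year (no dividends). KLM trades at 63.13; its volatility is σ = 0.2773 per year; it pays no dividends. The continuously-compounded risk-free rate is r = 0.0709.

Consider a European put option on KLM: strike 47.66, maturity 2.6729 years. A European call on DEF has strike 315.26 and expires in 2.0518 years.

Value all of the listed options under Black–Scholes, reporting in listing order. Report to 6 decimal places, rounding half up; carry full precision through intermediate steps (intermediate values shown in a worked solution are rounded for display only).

price(KLM put K=47.66) = 1.723236
price(DEF call K=315.26) = 50.995280

[KLM put K=47.66]
σ√T = 0.2773·√2.6729 = 0.453358
d₁ = (ln(S/K) + (r+σ²/2)T) / (σ√T) = (ln(63.13/47.66) + (0.0709+0.2773²/2)·2.6729) / 0.453358 = (0.281104 + 0.292275) / 0.453358 = 1.264738
d₂ = d₁ − σ√T = 1.264738 − 0.453358 = 0.811380
e^{−rT} = 0.827366
N(−d₁) = 0.102983,  N(−d₂) = 0.208574
price = K·e^{−rT}·N(−d₂) − S·N(−d₁) = 8.224532 − 6.501295 = 1.723236
[DEF call K=315.26]
σ√T = 0.4342·√2.0518 = 0.621953
d₁ = (ln(S/K) + (r+σ²/2)T) / (σ√T) = (ln(246.25/315.26) + (0.0709+0.4342²/2)·2.0518) / 0.621953 = (-0.247050 + 0.338885) / 0.621953 = 0.147656
d₂ = d₁ − σ√T = 0.147656 − 0.621953 = -0.474297
e^{−rT} = 0.864614
N(d₁) = 0.558693,  N(d₂) = 0.317644
price = S·N(d₁) − K·e^{−rT}·N(d₂) = 137.578076 − 86.582796 = 50.995280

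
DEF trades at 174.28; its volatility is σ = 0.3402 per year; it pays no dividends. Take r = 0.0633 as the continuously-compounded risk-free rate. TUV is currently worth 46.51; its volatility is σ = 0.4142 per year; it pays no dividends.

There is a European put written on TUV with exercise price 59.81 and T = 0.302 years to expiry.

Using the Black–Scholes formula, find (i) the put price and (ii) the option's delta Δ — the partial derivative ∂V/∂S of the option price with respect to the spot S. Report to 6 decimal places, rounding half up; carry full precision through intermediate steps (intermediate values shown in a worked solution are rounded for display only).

σ√T = 0.4142·√0.302 = 0.227622
d₁ = (ln(S/K) + (r+σ²/2)T) / (σ√T) = (ln(46.51/59.81) + (0.0633+0.4142²/2)·0.302) / 0.227622 = (-0.251506 + 0.045022) / 0.227622 = -0.907133
d₂ = d₁ − σ√T = -0.907133 − 0.227622 = -1.134755
e^{−rT} = 0.981065
N(−d₁) = 0.817832,  N(−d₂) = 0.871761
Put price V = K·e^{−rT}·N(−d₂) − S·N(−d₁) = 51.152749 − 38.037356 = 13.115393
Δ = −N(−d₁) = -0.817832

price = 13.115393
Δ = -0.817832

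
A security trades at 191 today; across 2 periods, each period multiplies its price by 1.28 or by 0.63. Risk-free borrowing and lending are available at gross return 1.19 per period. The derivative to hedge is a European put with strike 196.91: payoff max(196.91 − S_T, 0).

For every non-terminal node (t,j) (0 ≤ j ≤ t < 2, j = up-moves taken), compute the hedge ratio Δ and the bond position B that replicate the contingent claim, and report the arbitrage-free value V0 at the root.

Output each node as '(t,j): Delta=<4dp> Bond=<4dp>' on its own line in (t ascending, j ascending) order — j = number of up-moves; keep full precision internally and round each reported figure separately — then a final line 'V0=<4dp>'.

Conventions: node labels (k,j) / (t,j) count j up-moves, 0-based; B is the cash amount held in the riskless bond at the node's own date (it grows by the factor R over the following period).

Risk-neutral probability p* = (R−d)/(u−d) = (1.19−0.63)/(1.28−0.63) = 0.8615.
At maturity the claim pays: V(2,0)=121.1021, V(2,1)=42.8876, V(2,2)=0.0000
  t=1,j=0: stock 120.3300 → up 154.0224 (V=42.8876), down 75.8079 (V=121.1021). Price 45.1406; hedge Δ=-1.0000, bond B=165.4706.
  t=1,j=1: stock 244.4800 → up 312.9344 (V=0.0000), down 154.0224 (V=42.8876). Price 4.9902; hedge Δ=-0.2699, bond B=70.9711.
  t=0,j=0: stock 191.0000 → up 244.4800 (V=4.9902), down 120.3300 (V=45.1406). Price 8.8651; hedge Δ=-0.3234, bond B=70.6350.
Sanity check at the root: Δ(0,0)·S0 + B(0,0) reproduces V0 = 8.8651.

(0,0): Delta=-0.3234 Bond=70.6350
(1,0): Delta=-1.0000 Bond=165.4706
(1,1): Delta=-0.2699 Bond=70.9711
V0=8.8651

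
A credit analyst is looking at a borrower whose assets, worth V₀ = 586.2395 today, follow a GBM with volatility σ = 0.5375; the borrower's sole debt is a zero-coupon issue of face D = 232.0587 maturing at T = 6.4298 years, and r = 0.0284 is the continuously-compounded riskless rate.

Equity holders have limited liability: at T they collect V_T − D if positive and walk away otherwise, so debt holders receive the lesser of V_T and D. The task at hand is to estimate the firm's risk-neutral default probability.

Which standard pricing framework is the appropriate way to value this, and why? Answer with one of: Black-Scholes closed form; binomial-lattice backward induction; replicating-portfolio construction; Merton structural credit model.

framework: Merton structural credit model

Key observation: with the firm-asset dynamics (V₀ = 586.2395) and a single zero-coupon liability of face 232.0587 given, debt value, spread, and default probability all derive from the option view of the balance sheet.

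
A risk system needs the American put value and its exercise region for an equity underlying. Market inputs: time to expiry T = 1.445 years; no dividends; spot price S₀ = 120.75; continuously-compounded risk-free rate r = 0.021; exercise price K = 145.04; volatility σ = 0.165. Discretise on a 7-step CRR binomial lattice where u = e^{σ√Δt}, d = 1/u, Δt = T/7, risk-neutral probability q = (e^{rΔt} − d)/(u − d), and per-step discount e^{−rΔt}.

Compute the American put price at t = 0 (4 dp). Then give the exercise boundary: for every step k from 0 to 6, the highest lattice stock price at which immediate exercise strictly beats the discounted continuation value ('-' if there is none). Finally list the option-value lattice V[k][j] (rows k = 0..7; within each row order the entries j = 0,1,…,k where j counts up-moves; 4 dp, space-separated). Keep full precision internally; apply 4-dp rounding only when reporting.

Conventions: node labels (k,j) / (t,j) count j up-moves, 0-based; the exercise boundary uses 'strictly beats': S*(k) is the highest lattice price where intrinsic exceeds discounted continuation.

price = 24.9813
boundary = - 112.0287 103.9374 112.0287 120.7500 112.0287 120.7500
tree:
24.9813
33.0113 17.4856
41.1026 24.5353 10.8670
48.6096 33.0113 16.6077 5.4488
55.5743 41.1026 24.2900 9.3744 1.7269
62.0360 48.6096 33.0113 15.5342 3.5411 0.0000
68.0311 55.5743 41.1026 24.2900 7.2613 0.0000 0.0000
73.5931 62.0360 48.6096 33.0113 14.8898 0.0000 0.0000 0.0000

params: Δt=0.20643 u=1.07785 d=0.92777 q=0.51022 e^(-rΔt)=0.99567
t_7 payoffs: 73.5931 62.0360 48.6096 33.0113 14.8898 0.0000 0.0000 0.0000
t_6: node(6,0) S=77.0089 payoff=68.0311 vs cont=67.4037 → 68.0311 [stop]  node(6,1) S=89.4657 payoff=55.5743 vs cont=54.9469 → 55.5743 [stop]  node(6,2) S=103.9374 payoff=41.1026 vs cont=40.4752 → 41.1026 [stop]  node(6,3) S=120.7500 payoff=24.2900 vs cont=23.6626 → 24.2900 [stop]  node(6,4) S=140.2822 payoff=4.7578 vs cont=7.2613 → 7.2613 [wait]  node(6,5) S=162.9738 payoff=0.0000 vs cont=0.0000 → 0.0000 [wait]  node(6,6) S=189.3360 payoff=0.0000 vs cont=0.0000 → 0.0000 [wait]  ⇒ S*(6)=120.7500
t_5: node(5,0) S=83.0040 payoff=62.0360 vs cont=61.4086 → 62.0360 [stop]  node(5,1) S=96.4304 payoff=48.6096 vs cont=47.9822 → 48.6096 [stop]  node(5,2) S=112.0287 payoff=33.0113 vs cont=32.3839 → 33.0113 [stop]  node(5,3) S=130.1502 payoff=14.8898 vs cont=15.5342 → 15.5342 [wait]  node(5,4) S=151.2029 payoff=0.0000 vs cont=3.5411 → 3.5411 [wait]  node(5,5) S=175.6610 payoff=0.0000 vs cont=0.0000 → 0.0000 [wait]  ⇒ S*(5)=112.0287
t_4: node(4,0) S=89.4657 payoff=55.5743 vs cont=54.9469 → 55.5743 [stop]  node(4,1) S=103.9374 payoff=41.1026 vs cont=40.4752 → 41.1026 [stop]  node(4,2) S=120.7500 payoff=24.2900 vs cont=23.9900 → 24.2900 [stop]  node(4,3) S=140.2822 payoff=4.7578 vs cont=9.3744 → 9.3744 [wait]  node(4,4) S=162.9738 payoff=0.0000 vs cont=1.7269 → 1.7269 [wait]  ⇒ S*(4)=120.7500
t_3: node(3,0) S=96.4304 payoff=48.6096 vs cont=47.9822 → 48.6096 [stop]  node(3,1) S=112.0287 payoff=33.0113 vs cont=32.3839 → 33.0113 [stop]  node(3,2) S=130.1502 payoff=14.8898 vs cont=16.6077 → 16.6077 [wait]  node(3,3) S=151.2029 payoff=0.0000 vs cont=5.4488 → 5.4488 [wait]  ⇒ S*(3)=112.0287
t_2: node(2,0) S=103.9374 payoff=41.1026 vs cont=40.4752 → 41.1026 [stop]  node(2,1) S=120.7500 payoff=24.2900 vs cont=24.5353 → 24.5353 [wait]  node(2,2) S=140.2822 payoff=4.7578 vs cont=10.8670 → 10.8670 [wait]  ⇒ S*(2)=103.9374
t_1: node(1,0) S=112.0287 payoff=33.0113 vs cont=32.5085 → 33.0113 [stop]  node(1,1) S=130.1502 payoff=14.8898 vs cont=17.4856 → 17.4856 [wait]  ⇒ S*(1)=112.0287
t_0: node(0,0) S=120.7500 payoff=24.2900 vs cont=24.9813 → 24.9813 [wait]  ⇒ S*(0)=-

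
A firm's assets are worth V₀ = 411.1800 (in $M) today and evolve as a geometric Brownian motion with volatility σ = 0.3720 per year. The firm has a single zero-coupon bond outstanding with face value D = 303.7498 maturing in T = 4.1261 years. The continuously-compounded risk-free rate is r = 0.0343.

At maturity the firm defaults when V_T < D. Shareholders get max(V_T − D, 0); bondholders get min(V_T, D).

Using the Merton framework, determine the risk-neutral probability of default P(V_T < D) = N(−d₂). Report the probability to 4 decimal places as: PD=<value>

With assets at 411.1800 and a single debt payment of 303.7498 at 4.1261 years:
d₁ = [ln(V₀/D) + (r + σ²/2)T] / (σ√T)
   = [ln(411.1800/303.7498) + (0.0343 + 0.5·0.3720²)·4.1261] / (0.3720·√4.1261)
   = [0.302827 + 0.427018] / 0.755636 = 0.965868
d₂ = d₁ − σ√T = 0.965868 − 0.755636 = 0.210232
risk-neutral PD = N(−d₂) = N(-0.210232) = 0.416743

PD=0.4167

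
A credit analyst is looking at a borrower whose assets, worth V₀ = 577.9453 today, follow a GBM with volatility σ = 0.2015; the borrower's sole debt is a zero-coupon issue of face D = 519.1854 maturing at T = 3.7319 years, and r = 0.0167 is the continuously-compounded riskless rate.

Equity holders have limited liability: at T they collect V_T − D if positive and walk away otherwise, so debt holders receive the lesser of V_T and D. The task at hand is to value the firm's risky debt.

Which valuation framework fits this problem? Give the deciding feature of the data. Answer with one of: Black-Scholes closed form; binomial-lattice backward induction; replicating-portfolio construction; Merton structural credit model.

framework: Merton structural credit model

Key observation: the question is about default risk generated by asset-value dynamics against a debt face of 519.1854 — the structural framework prices exactly that.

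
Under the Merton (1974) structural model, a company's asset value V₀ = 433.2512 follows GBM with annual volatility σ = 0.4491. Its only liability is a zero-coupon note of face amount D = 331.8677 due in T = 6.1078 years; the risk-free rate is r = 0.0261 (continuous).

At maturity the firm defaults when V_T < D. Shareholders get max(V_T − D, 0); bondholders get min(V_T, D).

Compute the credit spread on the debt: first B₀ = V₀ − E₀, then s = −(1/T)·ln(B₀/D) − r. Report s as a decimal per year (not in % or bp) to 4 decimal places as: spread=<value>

Apply the equity-as-call identities (strike 331.8677, horizon 6.1078 years):
d₁ = [ln(V₀/D) + (r + σ²/2)T] / (σ√T)
   = [ln(433.2512/331.8677) + (0.0261 + 0.5·0.4491²)·6.1078] / (0.4491·√6.1078)
   = [0.266581 + 0.775357] / 1.109904 = 0.938764
d₂ = d₁ − σ√T = 0.938764 − 1.109904 = -0.171140
N(d₁) = 0.826074,  N(d₂) = 0.432057,  e^(−rT) = 0.852644
E₀ = V₀·N(d₁) − D·e^(−rT)·N(d₂)
   = 433.2512·0.826074 − 331.8677·0.852644·0.432057 = 235.640664
B₀ = V₀ − E₀ = 433.2512 − 235.640664 = 197.610536
spread = −(1/T)·ln(B₀/D) − r = −(1/6.1078)·ln(197.610536/331.8677) − 0.0261 = 0.05878135

spread=0.0588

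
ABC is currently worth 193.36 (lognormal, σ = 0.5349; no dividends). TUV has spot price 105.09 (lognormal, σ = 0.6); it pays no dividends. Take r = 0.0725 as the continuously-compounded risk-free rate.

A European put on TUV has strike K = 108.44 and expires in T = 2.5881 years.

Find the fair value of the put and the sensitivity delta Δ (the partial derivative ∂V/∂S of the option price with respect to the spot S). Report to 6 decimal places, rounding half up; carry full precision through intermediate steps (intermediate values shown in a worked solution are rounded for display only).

σ√T = 0.6·√2.5881 = 0.965254
d₁ = (ln(S/K) + (r+σ²/2)T) / (σ√T) = (ln(105.09/108.44) + (0.0725+0.6²/2)·2.5881) / 0.965254 = (-0.031380 + 0.653495) / 0.965254 = 0.644509
d₂ = d₁ − σ√T = 0.644509 − 0.965254 = -0.320745
e^{−rT} = 0.828915
N(−d₁) = 0.259623,  N(−d₂) = 0.625798
Put price V = K·e^{−rT}·N(−d₂) − S·N(−d₁) = 56.251488 − 27.283743 = 28.967745
Δ = −N(−d₁) = -0.259623

price = 28.967745
Δ = -0.259623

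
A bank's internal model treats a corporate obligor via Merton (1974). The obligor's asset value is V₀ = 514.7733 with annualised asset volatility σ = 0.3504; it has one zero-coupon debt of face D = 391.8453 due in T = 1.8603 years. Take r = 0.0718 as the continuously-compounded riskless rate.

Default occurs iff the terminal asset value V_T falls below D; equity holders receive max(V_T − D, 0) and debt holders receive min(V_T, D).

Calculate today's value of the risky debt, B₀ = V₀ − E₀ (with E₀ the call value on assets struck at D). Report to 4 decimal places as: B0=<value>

Work the structural quantities from V₀ = 514.7733 against face 391.8453:
d₁ = [ln(V₀/D) + (r + σ²/2)T] / (σ√T)
   = [ln(514.7733/391.8453) + (0.0718 + 0.5·0.3504²)·1.8603] / (0.3504·√1.8603)
   = [0.272859 + 0.247774] / 0.477920 = 1.089372
d₂ = d₁ − σ√T = 1.089372 − 0.477920 = 0.611451
N(d₁) = 0.862005,  N(d₂) = 0.729550,  e^(−rT) = 0.874967
E₀ = V₀·N(d₁) − D·e^(−rT)·N(d₂)
   = 514.7733·0.862005 − 391.8453·0.874967·0.729550 = 193.609951
B₀ = V₀ − E₀ = 514.7733 − 193.609951 = 321.163349

B0=321.1633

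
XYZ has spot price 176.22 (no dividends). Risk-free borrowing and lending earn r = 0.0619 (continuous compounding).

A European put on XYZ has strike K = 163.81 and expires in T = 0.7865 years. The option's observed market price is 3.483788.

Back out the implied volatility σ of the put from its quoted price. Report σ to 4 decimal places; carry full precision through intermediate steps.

At σ = 0.1821 the Black–Scholes value reproduces the quote:
σ√T = 0.1821·√0.7865 = 0.161495
d₁ = (ln(S/K) + (r+σ²/2)T) / (σ√T) = (ln(176.22/163.81) + (0.0619+0.1821²/2)·0.7865) / 0.161495 = (0.073026 + 0.061725) / 0.161495 = 0.834395
d₂ = d₁ − σ√T = 0.834395 − 0.161495 = 0.672900
e^{−rT} = 0.952482
N(−d₁) = 0.202029,  N(−d₂) = 0.250506
V = K·e^{−rT}·N(−d₂) − S·N(−d₁) = 39.085381 − 35.601593 = 3.483788 (equal to the quote); since ∂V/∂σ > 0 for all σ, the implied volatility is unique

sigma = 0.1821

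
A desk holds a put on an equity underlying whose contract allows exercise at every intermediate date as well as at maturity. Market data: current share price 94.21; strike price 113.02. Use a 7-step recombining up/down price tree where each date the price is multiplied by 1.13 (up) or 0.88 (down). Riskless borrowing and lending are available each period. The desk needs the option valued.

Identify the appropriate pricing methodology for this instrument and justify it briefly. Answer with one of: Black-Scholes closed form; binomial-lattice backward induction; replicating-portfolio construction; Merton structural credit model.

Key observation: early exercise of the strike-113.02 put must be checked at each of the 7 dates (spot 94.21), which forces a node-by-node comparison of intrinsic and continuation value backward from expiry.

framework: binomial-lattice backward induction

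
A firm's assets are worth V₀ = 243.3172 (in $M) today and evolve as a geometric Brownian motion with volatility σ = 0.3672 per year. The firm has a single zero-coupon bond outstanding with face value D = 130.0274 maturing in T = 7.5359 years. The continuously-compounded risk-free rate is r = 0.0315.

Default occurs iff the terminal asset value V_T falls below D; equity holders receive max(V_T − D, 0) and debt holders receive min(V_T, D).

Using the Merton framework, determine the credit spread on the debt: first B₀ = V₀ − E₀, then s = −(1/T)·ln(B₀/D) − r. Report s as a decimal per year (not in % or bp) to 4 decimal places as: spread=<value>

With assets at 243.3172 and a single debt payment of 130.0274 at 7.5359 years:
d₁ = [ln(V₀/D) + (r + σ²/2)T] / (σ√T)
   = [ln(243.3172/130.0274) + (0.0315 + 0.5·0.3672²)·7.5359] / (0.3672·√7.5359)
   = [0.626621 + 0.745436] / 1.008023 = 1.361137
d₂ = d₁ − σ√T = 1.361137 − 1.008023 = 0.353114
N(d₁) = 0.913265,  N(d₂) = 0.637999,  e^(−rT) = 0.788691
E₀ = V₀·N(d₁) − D·e^(−rT)·N(d₂)
   = 243.3172·0.913265 − 130.0274·0.788691·0.637999 = 156.785361
B₀ = V₀ − E₀ = 243.3172 − 156.785361 = 86.531839
spread = −(1/T)·ln(B₀/D) − r = −(1/7.5359)·ln(86.531839/130.0274) − 0.0315 = 0.02253904

spread=0.0225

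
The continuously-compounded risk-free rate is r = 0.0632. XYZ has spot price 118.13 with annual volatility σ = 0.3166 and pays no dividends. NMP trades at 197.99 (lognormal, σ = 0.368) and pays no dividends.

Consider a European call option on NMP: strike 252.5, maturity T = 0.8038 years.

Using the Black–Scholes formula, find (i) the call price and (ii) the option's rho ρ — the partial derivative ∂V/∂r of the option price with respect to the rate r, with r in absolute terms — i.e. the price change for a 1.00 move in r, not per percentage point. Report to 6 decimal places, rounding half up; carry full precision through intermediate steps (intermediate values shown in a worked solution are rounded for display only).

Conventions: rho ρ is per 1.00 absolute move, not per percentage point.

price = 12.376618
ρ = 43.828225

σ√T = 0.368·√0.8038 = 0.329930
d₁ = (ln(S/K) + (r+σ²/2)T) / (σ√T) = (ln(197.99/252.5) + (0.0632+0.368²/2)·0.8038) / 0.329930 = (-0.243195 + 0.105227) / 0.329930 = -0.418173
d₂ = d₁ − σ√T = -0.418173 − 0.329930 = -0.748103
e^{−rT} = 0.950469
N(d₁) = 0.337910,  N(d₂) = 0.227199
Call price V = S·N(d₁) − K·e^{−rT}·N(d₂) = 66.902900 − 54.526281 = 12.376618
ρ = K·T·e^{−rT}·N(d₂) = 43.828225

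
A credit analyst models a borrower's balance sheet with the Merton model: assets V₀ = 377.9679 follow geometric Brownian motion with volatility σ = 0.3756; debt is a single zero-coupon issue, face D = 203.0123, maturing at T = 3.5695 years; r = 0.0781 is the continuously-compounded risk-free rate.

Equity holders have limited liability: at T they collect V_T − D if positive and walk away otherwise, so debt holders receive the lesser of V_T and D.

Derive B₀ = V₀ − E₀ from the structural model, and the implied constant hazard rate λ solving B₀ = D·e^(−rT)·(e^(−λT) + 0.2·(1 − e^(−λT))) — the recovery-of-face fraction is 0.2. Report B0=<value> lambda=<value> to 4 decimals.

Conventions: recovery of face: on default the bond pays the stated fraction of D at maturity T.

B0=145.6546 lambda=0.0188

Equity is a call on the firm's assets struck at D = 203.0123:
d₁ = [ln(V₀/D) + (r + σ²/2)T] / (σ√T)
   = [ln(377.9679/203.0123) + (0.0781 + 0.5·0.3756²)·3.5695] / (0.3756·√3.5695)
   = [0.621543 + 0.530562] / 0.709626 = 1.623539
d₂ = d₁ − σ√T = 1.623539 − 0.709626 = 0.913913
N(d₁) = 0.947763,  N(d₂) = 0.819619,  e^(−rT) = 0.756708
E₀ = V₀·N(d₁) − D·e^(−rT)·N(d₂)
   = 377.9679·0.947763 − 203.0123·0.756708·0.819619 = 232.313272
B₀ = V₀ − E₀ = 377.9679 − 232.313272 = 145.654628
e^(−λT) = (B₀·e^(rT)/D − 0.2)/(1 − 0.2) = (145.6546·1.321514/203.0123 − 0.2)/0.8 = 0.93517803
λ = −ln(0.93517803)/3.5695 = 0.018775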